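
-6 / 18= -1 / 3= -0.33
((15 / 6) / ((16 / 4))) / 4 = 5 / 32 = 0.16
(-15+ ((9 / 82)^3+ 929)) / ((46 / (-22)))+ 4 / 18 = -49865794091 / 114133176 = -436.91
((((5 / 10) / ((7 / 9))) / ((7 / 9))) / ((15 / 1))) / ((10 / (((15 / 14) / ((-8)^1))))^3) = -0.00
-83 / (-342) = 83 / 342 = 0.24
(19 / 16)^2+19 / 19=617 / 256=2.41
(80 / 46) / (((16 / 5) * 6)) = 0.09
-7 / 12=-0.58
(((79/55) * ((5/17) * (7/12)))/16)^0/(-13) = -1/13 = -0.08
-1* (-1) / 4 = 1 / 4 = 0.25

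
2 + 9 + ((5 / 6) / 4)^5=87591989 / 7962624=11.00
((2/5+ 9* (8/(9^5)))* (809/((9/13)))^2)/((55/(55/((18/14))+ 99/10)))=313727731199779/597871125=524741.40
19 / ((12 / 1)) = 19 / 12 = 1.58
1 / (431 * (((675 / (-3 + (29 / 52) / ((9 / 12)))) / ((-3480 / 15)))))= 20416 / 11346075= 0.00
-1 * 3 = -3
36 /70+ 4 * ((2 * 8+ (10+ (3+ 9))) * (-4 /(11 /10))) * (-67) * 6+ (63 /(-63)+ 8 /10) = 85545721 /385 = 222196.68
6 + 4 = 10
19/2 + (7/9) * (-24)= -55/6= -9.17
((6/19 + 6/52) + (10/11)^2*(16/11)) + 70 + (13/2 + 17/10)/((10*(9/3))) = 1772985131/24656775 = 71.91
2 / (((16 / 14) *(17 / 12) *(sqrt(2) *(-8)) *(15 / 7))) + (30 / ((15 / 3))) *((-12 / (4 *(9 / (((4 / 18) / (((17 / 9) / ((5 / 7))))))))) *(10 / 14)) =-100 / 833 -49 *sqrt(2) / 1360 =-0.17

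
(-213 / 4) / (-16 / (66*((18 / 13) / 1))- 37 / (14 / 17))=1.18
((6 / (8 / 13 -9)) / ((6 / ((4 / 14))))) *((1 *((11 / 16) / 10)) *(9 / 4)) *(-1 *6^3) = 34749 / 30520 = 1.14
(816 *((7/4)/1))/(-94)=-714/47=-15.19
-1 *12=-12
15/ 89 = 0.17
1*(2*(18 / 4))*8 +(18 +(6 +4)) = 100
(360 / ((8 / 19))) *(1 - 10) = -7695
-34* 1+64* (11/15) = 194/15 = 12.93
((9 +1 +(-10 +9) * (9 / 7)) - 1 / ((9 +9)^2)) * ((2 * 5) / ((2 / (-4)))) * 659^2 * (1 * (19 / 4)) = -815108523115 / 2268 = -359395292.38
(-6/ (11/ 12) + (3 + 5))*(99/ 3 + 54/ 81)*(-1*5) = -8080/ 33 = -244.85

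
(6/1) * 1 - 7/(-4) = 31/4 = 7.75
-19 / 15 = -1.27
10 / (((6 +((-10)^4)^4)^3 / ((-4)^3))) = -80 / 125000000000000225000000000000135000000000000027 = -0.00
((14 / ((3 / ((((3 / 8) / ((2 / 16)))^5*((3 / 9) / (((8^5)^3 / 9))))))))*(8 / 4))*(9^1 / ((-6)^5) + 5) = 272097 / 281474976710656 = 0.00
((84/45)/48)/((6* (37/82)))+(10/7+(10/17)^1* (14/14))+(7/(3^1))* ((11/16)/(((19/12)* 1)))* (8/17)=113296147/45174780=2.51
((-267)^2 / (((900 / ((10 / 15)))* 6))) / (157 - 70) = 7921 / 78300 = 0.10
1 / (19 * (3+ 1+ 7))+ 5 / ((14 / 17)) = 17779 / 2926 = 6.08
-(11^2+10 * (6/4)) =-136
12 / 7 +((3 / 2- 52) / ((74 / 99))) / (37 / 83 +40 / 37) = -620483 / 14588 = -42.53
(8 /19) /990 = 4 /9405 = 0.00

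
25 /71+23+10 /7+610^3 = 112809569316 /497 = 226981024.78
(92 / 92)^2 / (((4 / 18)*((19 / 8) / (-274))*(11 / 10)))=-98640 / 209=-471.96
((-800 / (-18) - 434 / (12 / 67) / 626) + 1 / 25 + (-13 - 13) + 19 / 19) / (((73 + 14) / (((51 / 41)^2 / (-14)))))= -43831763 / 2209842600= -0.02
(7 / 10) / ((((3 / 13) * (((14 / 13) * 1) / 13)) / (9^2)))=59319 / 20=2965.95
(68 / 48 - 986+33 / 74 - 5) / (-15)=439177 / 6660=65.94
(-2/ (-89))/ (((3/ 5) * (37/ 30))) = 0.03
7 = 7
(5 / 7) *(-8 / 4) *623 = -890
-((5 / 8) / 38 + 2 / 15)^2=-466489 / 20793600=-0.02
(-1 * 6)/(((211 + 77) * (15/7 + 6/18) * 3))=-7/2496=-0.00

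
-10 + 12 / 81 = -266 / 27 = -9.85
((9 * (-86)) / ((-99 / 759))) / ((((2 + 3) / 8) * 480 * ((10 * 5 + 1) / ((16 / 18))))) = 3956 / 11475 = 0.34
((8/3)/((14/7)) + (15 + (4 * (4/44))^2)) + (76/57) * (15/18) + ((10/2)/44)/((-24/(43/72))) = 14697923/836352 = 17.57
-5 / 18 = -0.28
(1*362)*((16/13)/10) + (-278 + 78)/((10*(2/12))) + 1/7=-34263/455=-75.30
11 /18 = 0.61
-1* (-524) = 524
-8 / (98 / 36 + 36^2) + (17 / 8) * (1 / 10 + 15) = 59997239 / 1870160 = 32.08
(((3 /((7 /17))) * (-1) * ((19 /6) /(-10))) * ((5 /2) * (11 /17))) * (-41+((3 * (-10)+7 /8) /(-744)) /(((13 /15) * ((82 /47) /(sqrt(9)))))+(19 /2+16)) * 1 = -57.56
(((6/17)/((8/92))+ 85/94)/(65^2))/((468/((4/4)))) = 7931/3159725400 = 0.00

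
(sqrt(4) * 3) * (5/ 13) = 30/ 13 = 2.31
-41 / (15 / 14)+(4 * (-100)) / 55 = -7514 / 165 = -45.54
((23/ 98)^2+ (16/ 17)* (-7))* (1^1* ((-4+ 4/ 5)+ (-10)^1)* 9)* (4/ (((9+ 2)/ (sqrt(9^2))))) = 103678866/ 40817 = 2540.09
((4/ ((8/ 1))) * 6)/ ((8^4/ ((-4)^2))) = 3/ 256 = 0.01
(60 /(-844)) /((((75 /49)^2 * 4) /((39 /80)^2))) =-1217307 /675200000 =-0.00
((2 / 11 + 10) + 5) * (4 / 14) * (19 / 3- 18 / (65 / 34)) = -200734 / 15015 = -13.37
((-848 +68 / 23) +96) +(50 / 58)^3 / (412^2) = -71321962815473 / 95217387568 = -749.04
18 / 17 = 1.06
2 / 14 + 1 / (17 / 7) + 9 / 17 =129 / 119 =1.08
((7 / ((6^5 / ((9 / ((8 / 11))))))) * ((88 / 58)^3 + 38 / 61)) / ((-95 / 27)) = -235735731 / 18090784640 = -0.01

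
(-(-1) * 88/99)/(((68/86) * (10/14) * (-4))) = -301/765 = -0.39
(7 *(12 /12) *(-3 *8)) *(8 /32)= -42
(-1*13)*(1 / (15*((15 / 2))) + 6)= -17576 / 225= -78.12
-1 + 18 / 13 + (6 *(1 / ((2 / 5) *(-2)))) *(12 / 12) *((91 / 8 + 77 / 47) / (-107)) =1356455 / 1046032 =1.30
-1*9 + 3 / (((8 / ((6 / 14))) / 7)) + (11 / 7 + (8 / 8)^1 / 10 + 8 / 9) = -13393 / 2520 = -5.31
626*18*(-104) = -1171872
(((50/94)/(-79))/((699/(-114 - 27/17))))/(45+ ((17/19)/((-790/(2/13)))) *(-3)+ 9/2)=40446250/1798193941179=0.00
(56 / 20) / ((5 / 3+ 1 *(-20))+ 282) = 0.01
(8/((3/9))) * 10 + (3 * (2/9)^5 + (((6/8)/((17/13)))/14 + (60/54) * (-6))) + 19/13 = 57205656617/243596808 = 234.84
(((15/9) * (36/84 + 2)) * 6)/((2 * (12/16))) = 340/21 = 16.19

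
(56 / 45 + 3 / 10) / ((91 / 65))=139 / 126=1.10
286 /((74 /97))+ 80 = 16831 /37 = 454.89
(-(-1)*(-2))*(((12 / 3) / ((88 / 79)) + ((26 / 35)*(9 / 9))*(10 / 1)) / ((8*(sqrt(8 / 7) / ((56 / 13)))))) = -1697*sqrt(14) / 572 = -11.10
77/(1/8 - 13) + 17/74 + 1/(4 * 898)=-78720257/13689112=-5.75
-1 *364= -364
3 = 3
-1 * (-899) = 899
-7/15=-0.47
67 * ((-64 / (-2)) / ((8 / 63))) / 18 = 938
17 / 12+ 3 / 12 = 1.67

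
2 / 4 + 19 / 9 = 47 / 18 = 2.61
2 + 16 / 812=410 / 203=2.02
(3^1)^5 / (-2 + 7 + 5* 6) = 243 / 35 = 6.94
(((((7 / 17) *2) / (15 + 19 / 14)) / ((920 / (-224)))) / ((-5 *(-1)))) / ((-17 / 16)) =87808 / 38054075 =0.00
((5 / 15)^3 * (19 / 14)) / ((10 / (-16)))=-76 / 945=-0.08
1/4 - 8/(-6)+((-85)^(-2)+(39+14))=4732387/86700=54.58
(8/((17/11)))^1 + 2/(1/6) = 292/17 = 17.18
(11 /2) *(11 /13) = 4.65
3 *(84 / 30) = 42 / 5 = 8.40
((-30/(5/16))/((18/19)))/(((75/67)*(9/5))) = -20368/405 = -50.29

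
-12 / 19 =-0.63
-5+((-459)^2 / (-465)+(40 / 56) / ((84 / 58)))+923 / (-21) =-7618341 / 15190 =-501.54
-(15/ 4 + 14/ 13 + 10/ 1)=-771/ 52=-14.83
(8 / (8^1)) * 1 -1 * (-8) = 9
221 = 221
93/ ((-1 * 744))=-1/ 8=-0.12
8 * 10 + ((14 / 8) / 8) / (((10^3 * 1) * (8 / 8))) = 2560007 / 32000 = 80.00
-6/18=-1/3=-0.33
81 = 81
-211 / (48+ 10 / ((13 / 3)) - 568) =2743 / 6730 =0.41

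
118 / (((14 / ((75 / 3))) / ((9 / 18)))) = 105.36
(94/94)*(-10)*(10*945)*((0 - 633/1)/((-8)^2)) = 14954625/16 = 934664.06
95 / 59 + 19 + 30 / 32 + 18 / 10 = 110201 / 4720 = 23.35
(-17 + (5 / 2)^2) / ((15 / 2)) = -43 / 30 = -1.43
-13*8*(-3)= 312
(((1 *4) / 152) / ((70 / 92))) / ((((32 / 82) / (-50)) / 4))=-4715 / 266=-17.73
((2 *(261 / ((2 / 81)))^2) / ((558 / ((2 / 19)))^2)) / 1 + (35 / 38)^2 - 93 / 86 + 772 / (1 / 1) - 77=41931560595 / 59670412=702.72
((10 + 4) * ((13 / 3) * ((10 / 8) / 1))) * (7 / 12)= 44.24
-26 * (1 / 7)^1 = -26 / 7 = -3.71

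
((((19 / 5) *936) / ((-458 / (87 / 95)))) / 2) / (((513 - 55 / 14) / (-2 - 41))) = 12255516 / 40802075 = 0.30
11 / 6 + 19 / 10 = 56 / 15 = 3.73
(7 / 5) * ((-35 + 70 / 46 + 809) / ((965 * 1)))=124859 / 110975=1.13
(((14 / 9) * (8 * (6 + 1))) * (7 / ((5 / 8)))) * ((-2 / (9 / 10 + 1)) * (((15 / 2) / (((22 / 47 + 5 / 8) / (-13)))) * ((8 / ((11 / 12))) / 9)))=68672880640 / 773091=88828.97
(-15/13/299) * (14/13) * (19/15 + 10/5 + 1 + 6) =-2156/50531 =-0.04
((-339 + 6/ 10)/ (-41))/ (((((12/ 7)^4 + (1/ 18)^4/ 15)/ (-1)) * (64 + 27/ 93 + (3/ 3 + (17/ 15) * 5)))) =-118983500693568/ 8834221430299519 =-0.01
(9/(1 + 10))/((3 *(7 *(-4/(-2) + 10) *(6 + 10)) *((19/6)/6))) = 9/23408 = 0.00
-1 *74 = -74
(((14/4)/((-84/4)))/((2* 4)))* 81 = -27/16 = -1.69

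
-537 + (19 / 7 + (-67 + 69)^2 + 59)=-3299 / 7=-471.29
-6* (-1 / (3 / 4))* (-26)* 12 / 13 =-192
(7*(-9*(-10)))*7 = 4410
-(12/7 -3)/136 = 9/952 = 0.01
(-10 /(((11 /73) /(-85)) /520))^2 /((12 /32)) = 8328758048000000 /363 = 22944237046831.96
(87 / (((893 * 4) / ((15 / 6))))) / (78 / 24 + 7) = 0.01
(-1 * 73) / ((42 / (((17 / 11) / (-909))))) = 1241 / 419958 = 0.00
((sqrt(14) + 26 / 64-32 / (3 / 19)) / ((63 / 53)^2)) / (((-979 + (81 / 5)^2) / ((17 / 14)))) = 0.24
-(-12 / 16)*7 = 21 / 4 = 5.25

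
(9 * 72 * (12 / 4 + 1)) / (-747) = -288 / 83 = -3.47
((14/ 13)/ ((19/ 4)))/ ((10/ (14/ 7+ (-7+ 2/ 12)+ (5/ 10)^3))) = -791/ 7410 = -0.11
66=66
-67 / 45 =-1.49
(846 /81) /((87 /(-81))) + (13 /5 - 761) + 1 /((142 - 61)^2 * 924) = -675213977447 /879042780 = -768.12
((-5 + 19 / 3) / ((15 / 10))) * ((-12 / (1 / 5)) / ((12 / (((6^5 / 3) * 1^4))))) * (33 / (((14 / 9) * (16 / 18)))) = -1924560 / 7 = -274937.14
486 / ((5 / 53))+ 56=26038 / 5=5207.60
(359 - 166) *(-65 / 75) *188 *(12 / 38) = -943384 / 95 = -9930.36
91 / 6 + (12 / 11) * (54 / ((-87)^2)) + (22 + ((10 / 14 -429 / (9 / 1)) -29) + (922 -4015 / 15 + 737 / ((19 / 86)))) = 29170782457 / 7382298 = 3951.45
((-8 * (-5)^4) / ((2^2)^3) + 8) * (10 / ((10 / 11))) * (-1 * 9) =55539 / 8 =6942.38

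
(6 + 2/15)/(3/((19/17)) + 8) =1748/3045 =0.57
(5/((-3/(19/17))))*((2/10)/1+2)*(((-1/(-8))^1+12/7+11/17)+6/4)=-264385/16184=-16.34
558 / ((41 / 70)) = 39060 / 41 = 952.68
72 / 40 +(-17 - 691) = -3531 / 5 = -706.20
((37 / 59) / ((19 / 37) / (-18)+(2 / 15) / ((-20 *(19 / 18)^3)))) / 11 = -4225486950 / 2534589673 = -1.67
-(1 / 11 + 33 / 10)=-373 / 110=-3.39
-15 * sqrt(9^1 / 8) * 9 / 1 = -143.19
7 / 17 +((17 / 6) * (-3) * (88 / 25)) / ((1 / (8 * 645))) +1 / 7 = -91860054 / 595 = -154386.65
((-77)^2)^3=208422380089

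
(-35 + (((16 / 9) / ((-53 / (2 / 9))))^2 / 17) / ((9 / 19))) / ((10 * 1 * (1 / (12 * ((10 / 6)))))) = -197383643878 / 2819766897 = -70.00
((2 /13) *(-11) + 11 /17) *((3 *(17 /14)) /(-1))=99 /26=3.81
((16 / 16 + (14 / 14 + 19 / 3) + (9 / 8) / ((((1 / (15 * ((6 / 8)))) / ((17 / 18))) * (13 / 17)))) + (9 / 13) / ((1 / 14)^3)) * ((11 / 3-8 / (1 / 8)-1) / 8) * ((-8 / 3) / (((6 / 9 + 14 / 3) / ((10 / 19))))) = 552166405 / 142272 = 3881.06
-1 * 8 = -8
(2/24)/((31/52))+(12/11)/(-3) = -229/1023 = -0.22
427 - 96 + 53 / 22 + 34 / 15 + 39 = 123643 / 330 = 374.68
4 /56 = 1 /14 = 0.07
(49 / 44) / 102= 49 / 4488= 0.01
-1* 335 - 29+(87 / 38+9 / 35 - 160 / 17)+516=3281499 / 22610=145.13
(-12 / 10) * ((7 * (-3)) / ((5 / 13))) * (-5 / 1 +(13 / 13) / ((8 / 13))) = -22113 / 100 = -221.13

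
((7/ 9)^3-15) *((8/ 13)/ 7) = -84736/ 66339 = -1.28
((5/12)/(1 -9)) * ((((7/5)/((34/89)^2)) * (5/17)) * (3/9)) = -0.05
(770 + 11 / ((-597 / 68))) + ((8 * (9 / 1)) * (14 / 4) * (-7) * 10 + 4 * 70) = -9904978 / 597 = -16591.25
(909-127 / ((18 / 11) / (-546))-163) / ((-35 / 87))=-750317 / 7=-107188.14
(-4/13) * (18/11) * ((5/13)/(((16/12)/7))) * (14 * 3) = -79380/1859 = -42.70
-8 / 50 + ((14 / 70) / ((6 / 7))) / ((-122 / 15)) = -1151 / 6100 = -0.19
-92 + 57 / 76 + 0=-365 / 4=-91.25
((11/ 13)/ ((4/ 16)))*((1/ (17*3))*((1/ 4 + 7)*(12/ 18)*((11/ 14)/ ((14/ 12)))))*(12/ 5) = 28072/ 54145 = 0.52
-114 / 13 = -8.77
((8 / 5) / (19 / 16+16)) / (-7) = -128 / 9625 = -0.01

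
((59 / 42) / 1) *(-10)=-295 / 21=-14.05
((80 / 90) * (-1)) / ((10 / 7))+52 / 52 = 0.38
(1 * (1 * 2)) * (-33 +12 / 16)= -129 / 2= -64.50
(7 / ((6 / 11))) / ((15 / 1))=77 / 90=0.86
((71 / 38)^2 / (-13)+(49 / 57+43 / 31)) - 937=-935.02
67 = 67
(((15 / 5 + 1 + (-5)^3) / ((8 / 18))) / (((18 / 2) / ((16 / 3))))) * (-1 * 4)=1936 / 3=645.33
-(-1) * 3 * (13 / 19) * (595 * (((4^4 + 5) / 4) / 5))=1211301 / 76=15938.17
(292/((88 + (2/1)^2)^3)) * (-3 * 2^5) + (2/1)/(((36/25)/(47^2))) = 3068.02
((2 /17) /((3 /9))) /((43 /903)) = 126 /17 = 7.41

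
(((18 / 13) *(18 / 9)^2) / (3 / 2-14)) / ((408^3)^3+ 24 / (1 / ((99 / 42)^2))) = -392 / 277171392498314645392706775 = -0.00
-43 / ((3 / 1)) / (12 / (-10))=215 / 18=11.94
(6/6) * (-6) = -6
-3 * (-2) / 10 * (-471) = -1413 / 5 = -282.60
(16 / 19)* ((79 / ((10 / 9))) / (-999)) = -632 / 10545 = -0.06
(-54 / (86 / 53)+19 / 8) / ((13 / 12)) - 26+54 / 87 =-1747745 / 32422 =-53.91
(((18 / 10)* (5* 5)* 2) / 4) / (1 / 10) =225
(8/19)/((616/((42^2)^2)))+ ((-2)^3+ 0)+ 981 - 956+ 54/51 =7621139/3553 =2144.99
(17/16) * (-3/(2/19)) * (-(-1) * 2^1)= -60.56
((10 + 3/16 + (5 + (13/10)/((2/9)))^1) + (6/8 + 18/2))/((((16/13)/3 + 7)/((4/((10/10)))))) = 16.62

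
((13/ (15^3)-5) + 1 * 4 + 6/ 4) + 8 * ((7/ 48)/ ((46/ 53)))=573821/ 310500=1.85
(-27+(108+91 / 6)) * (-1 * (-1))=577 / 6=96.17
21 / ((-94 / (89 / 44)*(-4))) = 1869 / 16544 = 0.11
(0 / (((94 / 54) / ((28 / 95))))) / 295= 0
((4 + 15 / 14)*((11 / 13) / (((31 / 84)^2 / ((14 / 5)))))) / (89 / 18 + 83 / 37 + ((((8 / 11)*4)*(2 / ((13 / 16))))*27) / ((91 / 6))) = 3673820326176 / 830182140395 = 4.43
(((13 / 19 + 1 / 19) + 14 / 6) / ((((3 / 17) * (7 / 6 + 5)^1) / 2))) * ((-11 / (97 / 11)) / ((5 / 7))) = -2015860 / 204573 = -9.85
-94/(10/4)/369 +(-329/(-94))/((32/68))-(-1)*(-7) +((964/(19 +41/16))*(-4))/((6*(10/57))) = -575594903/3394800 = -169.55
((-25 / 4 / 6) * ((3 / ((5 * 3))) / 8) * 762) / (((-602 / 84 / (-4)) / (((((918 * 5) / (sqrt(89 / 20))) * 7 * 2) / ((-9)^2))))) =-4165.26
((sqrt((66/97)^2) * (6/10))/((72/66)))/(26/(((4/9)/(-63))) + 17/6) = -0.00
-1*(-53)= 53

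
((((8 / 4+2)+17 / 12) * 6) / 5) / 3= 13 / 6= 2.17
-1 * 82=-82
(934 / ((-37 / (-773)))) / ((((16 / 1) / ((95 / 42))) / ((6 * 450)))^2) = 164933403609375 / 58016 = 2842895125.64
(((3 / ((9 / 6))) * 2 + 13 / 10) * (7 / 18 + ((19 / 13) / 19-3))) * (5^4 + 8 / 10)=-32780447 / 3900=-8405.24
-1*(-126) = 126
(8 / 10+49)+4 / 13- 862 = -52773 / 65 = -811.89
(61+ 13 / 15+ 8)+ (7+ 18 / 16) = 9359 / 120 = 77.99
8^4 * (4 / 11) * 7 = 114688 / 11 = 10426.18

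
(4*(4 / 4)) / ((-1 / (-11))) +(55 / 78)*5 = 3707 / 78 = 47.53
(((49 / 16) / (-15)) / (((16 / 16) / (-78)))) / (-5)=-637 / 200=-3.18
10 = 10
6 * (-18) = -108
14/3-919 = -2743/3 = -914.33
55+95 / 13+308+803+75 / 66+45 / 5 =338465 / 286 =1183.44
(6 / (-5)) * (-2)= 12 / 5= 2.40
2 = 2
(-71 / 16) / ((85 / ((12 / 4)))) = -213 / 1360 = -0.16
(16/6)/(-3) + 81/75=43/225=0.19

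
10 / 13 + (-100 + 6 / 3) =-1264 / 13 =-97.23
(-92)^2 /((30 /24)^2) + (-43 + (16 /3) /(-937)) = 377654639 /70275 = 5373.95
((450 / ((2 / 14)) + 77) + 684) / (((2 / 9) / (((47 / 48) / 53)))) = 551451 / 1696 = 325.15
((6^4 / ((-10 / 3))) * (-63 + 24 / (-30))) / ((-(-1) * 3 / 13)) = 2687256 / 25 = 107490.24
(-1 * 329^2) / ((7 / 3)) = -46389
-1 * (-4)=4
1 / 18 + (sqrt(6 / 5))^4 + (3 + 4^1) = 8.50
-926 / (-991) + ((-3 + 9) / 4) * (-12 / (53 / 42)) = -700118 / 52523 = -13.33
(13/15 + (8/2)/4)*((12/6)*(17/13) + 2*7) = 2016/65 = 31.02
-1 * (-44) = 44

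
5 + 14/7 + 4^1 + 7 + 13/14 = 265/14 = 18.93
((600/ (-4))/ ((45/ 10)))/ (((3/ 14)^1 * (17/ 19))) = -26600/ 153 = -173.86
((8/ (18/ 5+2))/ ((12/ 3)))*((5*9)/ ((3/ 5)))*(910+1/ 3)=341375/ 14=24383.93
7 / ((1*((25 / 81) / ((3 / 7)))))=9.72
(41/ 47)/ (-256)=-0.00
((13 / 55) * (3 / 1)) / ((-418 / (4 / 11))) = -78 / 126445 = -0.00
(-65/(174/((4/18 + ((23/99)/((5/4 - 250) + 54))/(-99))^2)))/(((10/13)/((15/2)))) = -608183286339005/3380988451165578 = -0.18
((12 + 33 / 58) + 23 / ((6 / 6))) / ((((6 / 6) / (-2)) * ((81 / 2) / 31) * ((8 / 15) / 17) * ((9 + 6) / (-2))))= 231.42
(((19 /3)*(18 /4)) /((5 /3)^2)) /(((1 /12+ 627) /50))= 6156 /7525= 0.82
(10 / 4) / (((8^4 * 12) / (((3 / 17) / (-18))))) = -5 / 10027008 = -0.00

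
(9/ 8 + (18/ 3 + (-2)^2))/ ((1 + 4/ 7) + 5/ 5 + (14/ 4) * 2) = 623/ 536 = 1.16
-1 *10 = -10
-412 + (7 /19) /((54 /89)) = -411.39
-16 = -16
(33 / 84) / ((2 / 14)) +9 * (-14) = -493 / 4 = -123.25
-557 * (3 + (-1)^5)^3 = -4456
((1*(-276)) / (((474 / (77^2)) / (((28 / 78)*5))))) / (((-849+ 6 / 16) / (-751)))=-114701011040 / 20916909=-5483.65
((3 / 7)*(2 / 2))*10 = 30 / 7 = 4.29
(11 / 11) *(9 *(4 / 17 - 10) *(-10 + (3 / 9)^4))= 134294 / 153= 877.74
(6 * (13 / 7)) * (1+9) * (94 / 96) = 3055 / 28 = 109.11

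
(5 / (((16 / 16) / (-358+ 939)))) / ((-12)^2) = 2905 / 144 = 20.17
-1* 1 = -1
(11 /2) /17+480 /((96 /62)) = 10551 /34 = 310.32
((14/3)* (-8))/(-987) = 16/423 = 0.04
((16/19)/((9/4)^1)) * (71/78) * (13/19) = 2272/9747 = 0.23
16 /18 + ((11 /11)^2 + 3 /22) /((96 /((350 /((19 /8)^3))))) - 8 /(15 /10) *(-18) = 66001528 /679041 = 97.20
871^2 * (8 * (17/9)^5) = 8617293874696/59049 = 145934628.44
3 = 3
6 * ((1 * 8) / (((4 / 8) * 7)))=96 / 7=13.71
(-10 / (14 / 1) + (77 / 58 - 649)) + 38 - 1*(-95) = -209247 / 406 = -515.39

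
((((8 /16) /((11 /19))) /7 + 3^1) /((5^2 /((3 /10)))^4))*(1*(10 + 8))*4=350649 /75195312500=0.00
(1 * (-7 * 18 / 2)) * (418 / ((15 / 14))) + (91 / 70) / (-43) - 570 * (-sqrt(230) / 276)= -2113745 / 86 + 95 * sqrt(230) / 46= -24547.11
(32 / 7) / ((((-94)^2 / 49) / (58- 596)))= -30128 / 2209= -13.64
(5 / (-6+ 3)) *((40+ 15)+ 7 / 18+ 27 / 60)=-10051 / 108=-93.06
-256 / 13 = -19.69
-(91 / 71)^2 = -8281 / 5041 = -1.64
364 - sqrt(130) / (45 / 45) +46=410 - sqrt(130)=398.60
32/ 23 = 1.39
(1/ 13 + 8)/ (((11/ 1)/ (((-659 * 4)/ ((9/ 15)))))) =-461300/ 143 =-3225.87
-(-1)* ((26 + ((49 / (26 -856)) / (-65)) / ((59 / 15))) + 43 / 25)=88234881 / 3183050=27.72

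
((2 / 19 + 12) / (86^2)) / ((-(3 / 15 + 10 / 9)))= -5175 / 4145458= -0.00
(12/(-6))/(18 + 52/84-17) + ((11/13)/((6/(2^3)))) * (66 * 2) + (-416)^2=38278015/221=173203.69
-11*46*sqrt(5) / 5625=-506*sqrt(5) / 5625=-0.20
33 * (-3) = -99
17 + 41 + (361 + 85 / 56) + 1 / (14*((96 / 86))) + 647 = 717415 / 672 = 1067.58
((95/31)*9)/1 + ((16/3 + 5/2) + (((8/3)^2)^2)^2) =1054593161/406782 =2592.53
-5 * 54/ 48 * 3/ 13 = -135/ 104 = -1.30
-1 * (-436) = 436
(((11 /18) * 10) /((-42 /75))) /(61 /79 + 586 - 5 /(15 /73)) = -9875 /508956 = -0.02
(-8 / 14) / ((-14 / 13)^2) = -169 / 343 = -0.49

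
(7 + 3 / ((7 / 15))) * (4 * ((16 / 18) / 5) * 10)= 6016 / 63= 95.49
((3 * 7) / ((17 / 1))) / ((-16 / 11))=-231 / 272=-0.85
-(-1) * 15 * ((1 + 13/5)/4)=27/2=13.50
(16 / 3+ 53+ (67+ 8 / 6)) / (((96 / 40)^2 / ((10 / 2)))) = 11875 / 108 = 109.95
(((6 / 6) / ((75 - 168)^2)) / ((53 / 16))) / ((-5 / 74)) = -1184 / 2291985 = -0.00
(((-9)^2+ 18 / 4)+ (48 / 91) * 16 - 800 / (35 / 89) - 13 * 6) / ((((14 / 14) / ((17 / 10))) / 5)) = -892109 / 52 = -17155.94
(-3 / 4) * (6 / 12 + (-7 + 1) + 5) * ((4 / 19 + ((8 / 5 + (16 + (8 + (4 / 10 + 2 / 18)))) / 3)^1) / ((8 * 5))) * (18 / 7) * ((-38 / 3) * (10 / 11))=-4573 / 1848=-2.47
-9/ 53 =-0.17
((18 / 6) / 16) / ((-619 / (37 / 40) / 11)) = -1221 / 396160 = -0.00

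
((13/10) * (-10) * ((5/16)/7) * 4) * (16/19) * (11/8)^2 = -7865/2128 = -3.70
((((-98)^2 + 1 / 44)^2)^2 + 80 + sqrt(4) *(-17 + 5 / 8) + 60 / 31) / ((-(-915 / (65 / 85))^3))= 723925572816250585052984153 / 145767663107931744000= 4966297.44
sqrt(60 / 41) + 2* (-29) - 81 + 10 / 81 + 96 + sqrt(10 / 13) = -40.79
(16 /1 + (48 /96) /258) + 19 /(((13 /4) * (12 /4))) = 17.95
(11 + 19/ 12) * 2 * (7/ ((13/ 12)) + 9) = 10117/ 26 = 389.12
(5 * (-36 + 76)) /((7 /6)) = 1200 /7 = 171.43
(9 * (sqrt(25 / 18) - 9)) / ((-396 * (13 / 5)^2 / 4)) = 225 / 1859 - 125 * sqrt(2) / 11154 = 0.11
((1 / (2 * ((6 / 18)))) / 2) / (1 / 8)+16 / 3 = 34 / 3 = 11.33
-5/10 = -1/2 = -0.50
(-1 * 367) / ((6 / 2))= -367 / 3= -122.33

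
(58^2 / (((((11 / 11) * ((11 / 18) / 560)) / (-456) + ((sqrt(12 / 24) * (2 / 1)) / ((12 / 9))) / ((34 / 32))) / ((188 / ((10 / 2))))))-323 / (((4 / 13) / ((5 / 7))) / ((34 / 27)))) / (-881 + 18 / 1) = 2171042399308592564101 / 1984932912299424955434-545160961750456074240 * sqrt(2) / 5251145270633399353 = -145.73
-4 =-4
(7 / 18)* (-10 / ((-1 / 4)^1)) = 140 / 9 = 15.56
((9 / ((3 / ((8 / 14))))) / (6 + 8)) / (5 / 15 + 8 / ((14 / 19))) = 18 / 1645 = 0.01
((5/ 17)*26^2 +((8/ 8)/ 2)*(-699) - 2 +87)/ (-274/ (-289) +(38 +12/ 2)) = -37961/ 25980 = -1.46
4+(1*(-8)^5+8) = -32756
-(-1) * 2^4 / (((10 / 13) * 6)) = 52 / 15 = 3.47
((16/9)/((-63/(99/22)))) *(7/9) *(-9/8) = 1/9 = 0.11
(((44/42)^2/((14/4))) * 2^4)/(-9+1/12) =-61952/110103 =-0.56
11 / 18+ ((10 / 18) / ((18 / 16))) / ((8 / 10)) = 1.23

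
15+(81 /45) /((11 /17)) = 978 /55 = 17.78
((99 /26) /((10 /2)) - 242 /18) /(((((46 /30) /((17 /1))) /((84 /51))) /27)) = -1869714 /299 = -6253.22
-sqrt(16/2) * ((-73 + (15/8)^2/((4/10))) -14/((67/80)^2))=48363891 * sqrt(2)/287296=238.07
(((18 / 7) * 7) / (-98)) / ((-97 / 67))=603 / 4753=0.13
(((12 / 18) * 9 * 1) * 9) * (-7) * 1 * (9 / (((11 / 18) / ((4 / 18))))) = -13608 / 11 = -1237.09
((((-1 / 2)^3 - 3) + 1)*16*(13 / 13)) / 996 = -17 / 498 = -0.03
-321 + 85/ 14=-4409/ 14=-314.93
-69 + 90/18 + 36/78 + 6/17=-13964/221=-63.19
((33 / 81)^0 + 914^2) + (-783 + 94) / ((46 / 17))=38416549 / 46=835142.37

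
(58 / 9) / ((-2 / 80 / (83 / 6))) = -96280 / 27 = -3565.93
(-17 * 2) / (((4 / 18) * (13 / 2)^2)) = -612 / 169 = -3.62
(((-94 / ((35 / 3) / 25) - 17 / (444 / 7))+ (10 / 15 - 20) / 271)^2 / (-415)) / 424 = -3208945714068249 / 13869858993074560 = -0.23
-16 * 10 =-160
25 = 25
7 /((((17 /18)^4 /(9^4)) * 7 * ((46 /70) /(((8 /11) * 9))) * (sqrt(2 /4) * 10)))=173564379072 * sqrt(2) /21130813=11616.07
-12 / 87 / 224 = -1 / 1624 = -0.00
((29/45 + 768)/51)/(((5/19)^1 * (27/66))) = 140.00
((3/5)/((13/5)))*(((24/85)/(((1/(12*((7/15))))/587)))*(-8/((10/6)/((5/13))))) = -28401408/71825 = -395.43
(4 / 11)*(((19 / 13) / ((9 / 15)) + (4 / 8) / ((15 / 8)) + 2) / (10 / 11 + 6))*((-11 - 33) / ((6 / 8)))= -161392 / 11115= -14.52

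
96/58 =48/29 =1.66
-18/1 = -18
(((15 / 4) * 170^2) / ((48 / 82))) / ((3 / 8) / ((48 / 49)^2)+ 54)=1137504000 / 334177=3403.90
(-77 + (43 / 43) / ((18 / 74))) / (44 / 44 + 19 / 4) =-2624 / 207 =-12.68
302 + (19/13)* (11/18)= 70877/234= 302.89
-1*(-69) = 69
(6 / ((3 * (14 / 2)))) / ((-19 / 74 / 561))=-83028 / 133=-624.27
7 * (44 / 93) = 308 / 93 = 3.31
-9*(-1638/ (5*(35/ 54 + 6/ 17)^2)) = 12423437208/ 4222805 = 2941.99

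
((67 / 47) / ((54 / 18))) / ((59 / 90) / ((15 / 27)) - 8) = -3350 / 48081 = -0.07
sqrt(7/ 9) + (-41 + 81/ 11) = -370/ 11 + sqrt(7)/ 3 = -32.75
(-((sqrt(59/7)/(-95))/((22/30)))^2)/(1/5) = -2655/305767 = -0.01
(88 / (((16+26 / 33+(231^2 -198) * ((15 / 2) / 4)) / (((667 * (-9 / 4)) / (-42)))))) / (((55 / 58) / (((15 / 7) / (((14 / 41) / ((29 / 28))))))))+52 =3299780550922 / 63194600917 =52.22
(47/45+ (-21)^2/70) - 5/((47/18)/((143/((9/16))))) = -2028133/4230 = -479.46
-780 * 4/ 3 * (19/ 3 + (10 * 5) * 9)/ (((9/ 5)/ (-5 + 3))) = 14237600/ 27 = 527318.52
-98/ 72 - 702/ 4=-176.86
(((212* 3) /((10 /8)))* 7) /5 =17808 /25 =712.32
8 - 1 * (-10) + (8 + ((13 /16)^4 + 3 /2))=1830801 /65536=27.94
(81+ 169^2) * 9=257778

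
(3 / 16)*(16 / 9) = 1 / 3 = 0.33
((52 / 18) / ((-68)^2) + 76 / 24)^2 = 4343469025 / 432972864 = 10.03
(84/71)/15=28/355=0.08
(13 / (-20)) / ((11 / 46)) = -2.72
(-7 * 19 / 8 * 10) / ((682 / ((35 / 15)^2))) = -32585 / 24552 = -1.33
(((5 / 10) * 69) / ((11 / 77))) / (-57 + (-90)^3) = -23 / 69434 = -0.00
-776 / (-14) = 388 / 7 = 55.43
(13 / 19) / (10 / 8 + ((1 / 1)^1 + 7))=52 / 703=0.07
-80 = -80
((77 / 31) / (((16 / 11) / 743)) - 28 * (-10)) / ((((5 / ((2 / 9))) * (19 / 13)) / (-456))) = -3328871 / 155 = -21476.59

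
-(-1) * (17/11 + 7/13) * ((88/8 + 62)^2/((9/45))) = 55525.94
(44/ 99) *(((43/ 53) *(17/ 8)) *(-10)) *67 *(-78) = 40044.09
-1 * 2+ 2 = 0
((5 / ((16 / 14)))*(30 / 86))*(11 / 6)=2.80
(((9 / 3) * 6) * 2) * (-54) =-1944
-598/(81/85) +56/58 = -1471802/2349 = -626.57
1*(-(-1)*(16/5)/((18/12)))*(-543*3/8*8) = -17376/5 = -3475.20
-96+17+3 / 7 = -550 / 7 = -78.57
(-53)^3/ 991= -148877/ 991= -150.23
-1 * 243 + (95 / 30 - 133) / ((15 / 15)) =-2237 / 6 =-372.83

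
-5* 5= -25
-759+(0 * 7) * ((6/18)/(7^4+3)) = -759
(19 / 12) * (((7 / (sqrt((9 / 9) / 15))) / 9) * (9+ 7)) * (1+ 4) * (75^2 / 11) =195116.21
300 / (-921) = -100 / 307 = -0.33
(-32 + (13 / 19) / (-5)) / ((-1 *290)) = 3053 / 27550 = 0.11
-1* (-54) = 54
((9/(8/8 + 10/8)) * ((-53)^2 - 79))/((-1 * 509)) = -10920/509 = -21.45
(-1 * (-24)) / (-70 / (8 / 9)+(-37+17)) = -96 / 395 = -0.24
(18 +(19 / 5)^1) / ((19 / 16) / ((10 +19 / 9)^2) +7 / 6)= 62161392 / 3349765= 18.56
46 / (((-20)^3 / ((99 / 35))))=-2277 / 140000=-0.02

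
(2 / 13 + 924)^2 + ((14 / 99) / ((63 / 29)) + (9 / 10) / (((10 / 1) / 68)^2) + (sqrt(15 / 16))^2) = 257219936202953 / 301158000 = 854102.95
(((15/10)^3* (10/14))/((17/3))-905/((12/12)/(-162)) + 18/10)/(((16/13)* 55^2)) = 9072364509/230384000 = 39.38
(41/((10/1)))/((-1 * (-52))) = 41/520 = 0.08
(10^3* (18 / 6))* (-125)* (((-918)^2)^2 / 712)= -33289862820750000 / 89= -374043402480337.08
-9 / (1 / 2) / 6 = -3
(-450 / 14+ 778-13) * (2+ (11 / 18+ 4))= 4845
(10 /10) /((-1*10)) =-1 /10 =-0.10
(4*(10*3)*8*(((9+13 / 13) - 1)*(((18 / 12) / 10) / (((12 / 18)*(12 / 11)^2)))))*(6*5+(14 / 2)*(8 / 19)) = 1022571 / 19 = 53819.53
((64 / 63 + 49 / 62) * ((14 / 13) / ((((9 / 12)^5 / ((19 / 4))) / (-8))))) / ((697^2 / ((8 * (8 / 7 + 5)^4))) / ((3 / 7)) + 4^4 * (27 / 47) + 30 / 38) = -6704954569198551040 / 5324832671773687137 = -1.26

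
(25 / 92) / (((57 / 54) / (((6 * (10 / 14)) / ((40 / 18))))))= 6075 / 12236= 0.50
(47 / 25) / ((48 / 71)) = 2.78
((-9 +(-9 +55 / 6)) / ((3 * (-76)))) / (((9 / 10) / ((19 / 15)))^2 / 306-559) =-17119 / 247001247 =-0.00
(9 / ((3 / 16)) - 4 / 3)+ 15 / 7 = 1025 / 21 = 48.81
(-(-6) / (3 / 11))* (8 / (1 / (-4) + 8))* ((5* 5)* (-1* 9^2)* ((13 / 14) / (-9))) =1029600 / 217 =4744.70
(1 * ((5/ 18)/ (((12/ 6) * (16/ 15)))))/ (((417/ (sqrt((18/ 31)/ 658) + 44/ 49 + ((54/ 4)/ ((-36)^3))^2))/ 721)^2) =139384551722425 * sqrt(10199)/ 677839928619958272 + 106843819794486769486345625/ 340035222478616696784420864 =0.33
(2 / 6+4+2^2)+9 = 52 / 3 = 17.33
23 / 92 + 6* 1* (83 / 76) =517 / 76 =6.80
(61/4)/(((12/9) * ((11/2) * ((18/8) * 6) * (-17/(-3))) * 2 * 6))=61/26928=0.00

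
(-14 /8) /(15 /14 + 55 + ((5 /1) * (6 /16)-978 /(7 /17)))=0.00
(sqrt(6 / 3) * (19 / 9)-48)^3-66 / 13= -13090034 / 117 + 10651286 * sqrt(2) / 729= -91217.82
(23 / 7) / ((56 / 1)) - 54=-21145 / 392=-53.94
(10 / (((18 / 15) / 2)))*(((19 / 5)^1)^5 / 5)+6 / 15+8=4967948 / 1875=2649.57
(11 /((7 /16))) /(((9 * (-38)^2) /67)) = 0.13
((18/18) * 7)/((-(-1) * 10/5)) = 7/2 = 3.50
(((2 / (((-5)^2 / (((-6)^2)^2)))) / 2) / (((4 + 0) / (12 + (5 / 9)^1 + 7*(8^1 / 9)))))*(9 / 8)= 13689 / 50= 273.78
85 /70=17 /14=1.21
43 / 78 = 0.55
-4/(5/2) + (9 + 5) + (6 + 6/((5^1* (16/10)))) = 383/20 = 19.15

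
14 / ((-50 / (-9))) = 63 / 25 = 2.52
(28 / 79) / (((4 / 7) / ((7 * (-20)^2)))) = 137200 / 79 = 1736.71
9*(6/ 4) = 27/ 2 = 13.50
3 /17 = 0.18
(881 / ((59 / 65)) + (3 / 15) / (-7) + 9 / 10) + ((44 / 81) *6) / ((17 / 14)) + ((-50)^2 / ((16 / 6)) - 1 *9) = 1803397073 / 947835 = 1902.65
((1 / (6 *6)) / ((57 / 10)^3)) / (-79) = -250 / 131672223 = -0.00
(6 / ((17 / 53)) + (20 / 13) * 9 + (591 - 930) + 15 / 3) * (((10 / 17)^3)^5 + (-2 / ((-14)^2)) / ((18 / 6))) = 85554171845791964064830 / 92991537674399385667191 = 0.92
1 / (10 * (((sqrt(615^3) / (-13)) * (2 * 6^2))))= -13 * sqrt(615) / 272322000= -0.00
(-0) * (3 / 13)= 0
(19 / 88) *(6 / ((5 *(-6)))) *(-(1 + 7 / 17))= 57 / 935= 0.06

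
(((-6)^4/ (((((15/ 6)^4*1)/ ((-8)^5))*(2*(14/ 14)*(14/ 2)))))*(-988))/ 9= 8524743.12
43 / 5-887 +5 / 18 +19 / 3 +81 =-71171 / 90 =-790.79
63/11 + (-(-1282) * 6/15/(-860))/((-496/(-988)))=6656303/1466300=4.54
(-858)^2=736164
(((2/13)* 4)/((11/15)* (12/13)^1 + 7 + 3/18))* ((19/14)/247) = 120/278369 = 0.00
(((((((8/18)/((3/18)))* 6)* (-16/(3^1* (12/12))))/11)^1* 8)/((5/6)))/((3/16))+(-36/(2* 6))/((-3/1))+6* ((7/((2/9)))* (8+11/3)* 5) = 1753754/165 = 10628.81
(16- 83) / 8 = -67 / 8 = -8.38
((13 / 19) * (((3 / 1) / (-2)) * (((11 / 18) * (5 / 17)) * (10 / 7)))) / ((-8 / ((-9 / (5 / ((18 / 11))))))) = -0.10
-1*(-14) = 14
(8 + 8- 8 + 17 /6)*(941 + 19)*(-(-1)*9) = 93600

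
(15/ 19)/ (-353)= -15/ 6707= -0.00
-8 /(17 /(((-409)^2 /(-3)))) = 1338248 /51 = 26240.16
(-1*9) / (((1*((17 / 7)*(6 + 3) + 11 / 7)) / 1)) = -63 / 164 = -0.38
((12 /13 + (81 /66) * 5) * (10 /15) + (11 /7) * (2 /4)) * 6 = 32985 /1001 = 32.95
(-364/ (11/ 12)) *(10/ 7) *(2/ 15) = -832/ 11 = -75.64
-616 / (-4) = 154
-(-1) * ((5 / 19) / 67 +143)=182044 / 1273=143.00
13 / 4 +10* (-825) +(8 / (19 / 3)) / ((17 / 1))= -10654705 / 1292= -8246.68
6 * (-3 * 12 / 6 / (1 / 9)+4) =-300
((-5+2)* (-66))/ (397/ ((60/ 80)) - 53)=594/ 1429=0.42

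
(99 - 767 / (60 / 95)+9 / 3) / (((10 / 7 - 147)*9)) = 93443 / 110052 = 0.85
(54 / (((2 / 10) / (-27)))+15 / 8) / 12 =-607.34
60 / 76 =15 / 19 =0.79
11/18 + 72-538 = -8377/18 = -465.39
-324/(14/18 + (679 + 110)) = -729/1777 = -0.41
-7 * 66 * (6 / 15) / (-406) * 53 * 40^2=1119360 / 29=38598.62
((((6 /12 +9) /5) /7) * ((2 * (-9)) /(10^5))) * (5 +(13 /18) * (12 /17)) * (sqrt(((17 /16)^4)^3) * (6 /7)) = -68225548707 /205520896000000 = -0.00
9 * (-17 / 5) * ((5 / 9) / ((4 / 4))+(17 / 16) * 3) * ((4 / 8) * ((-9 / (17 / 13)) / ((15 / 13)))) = 273273 / 800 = 341.59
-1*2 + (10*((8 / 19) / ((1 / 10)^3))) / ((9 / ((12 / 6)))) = 159658 / 171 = 933.67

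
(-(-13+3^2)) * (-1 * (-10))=40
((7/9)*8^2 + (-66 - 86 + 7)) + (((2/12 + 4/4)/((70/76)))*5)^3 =4288/27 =158.81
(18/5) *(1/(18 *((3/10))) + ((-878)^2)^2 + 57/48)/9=51344249021917/216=237704856582.95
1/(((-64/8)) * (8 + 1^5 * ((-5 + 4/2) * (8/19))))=-19/1024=-0.02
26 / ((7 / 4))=104 / 7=14.86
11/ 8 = 1.38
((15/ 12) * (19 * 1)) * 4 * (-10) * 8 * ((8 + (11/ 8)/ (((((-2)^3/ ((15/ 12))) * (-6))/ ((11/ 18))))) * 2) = -105349775/ 864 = -121932.61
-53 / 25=-2.12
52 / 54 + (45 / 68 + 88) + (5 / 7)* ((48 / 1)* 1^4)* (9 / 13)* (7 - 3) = 30837181 / 167076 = 184.57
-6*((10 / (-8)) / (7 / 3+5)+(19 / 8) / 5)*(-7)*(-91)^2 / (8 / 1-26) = -3883789 / 660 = -5884.53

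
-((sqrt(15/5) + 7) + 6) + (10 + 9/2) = 3/2 - sqrt(3) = -0.23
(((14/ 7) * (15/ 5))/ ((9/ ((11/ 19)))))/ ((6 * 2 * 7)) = 11/ 2394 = 0.00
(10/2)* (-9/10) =-9/2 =-4.50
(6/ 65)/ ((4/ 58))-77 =-4918/ 65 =-75.66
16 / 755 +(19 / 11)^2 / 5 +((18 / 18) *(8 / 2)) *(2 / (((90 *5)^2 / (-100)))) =22714867 / 36998775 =0.61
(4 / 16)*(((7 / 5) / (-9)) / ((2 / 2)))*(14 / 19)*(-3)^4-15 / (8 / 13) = -20289 / 760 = -26.70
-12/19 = -0.63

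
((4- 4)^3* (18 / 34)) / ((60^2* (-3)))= 0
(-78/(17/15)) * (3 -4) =1170/17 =68.82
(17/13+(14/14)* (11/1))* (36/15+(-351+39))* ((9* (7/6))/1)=-520128/13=-40009.85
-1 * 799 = -799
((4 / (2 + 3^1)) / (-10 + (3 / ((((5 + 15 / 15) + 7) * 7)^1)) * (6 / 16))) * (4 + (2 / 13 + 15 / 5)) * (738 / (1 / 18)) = -276732288 / 36355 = -7611.95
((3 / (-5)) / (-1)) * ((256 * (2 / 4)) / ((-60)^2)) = 8 / 375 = 0.02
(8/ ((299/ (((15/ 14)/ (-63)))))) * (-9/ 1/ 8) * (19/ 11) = 285/ 322322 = 0.00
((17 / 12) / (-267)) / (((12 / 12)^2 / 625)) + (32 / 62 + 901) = 898.20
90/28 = 45/14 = 3.21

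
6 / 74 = 0.08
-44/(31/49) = -2156/31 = -69.55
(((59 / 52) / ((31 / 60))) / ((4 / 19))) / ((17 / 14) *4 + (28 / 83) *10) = 3256505 / 2569528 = 1.27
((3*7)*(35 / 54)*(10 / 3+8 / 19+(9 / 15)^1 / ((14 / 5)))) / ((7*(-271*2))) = -15835 / 1112184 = -0.01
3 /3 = 1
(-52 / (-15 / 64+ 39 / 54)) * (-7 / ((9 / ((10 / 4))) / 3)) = 174720 / 281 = 621.78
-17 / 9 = -1.89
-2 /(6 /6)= -2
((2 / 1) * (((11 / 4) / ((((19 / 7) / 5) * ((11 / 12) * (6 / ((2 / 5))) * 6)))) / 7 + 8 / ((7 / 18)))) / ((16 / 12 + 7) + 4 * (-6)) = -16423 / 6251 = -2.63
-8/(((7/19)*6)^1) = -76/21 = -3.62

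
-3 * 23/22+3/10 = -156/55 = -2.84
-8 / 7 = -1.14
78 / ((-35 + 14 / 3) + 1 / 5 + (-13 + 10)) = -1170 / 497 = -2.35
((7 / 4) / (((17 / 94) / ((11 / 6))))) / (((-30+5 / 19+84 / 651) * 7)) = -304513 / 3557556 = -0.09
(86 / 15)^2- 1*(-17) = 11221 / 225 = 49.87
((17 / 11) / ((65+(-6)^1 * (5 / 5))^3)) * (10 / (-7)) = -170 / 15814183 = -0.00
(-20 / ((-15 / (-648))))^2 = 746496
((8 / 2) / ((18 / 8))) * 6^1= 32 / 3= 10.67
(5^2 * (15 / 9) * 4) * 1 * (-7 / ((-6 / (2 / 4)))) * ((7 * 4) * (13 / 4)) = 79625 / 9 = 8847.22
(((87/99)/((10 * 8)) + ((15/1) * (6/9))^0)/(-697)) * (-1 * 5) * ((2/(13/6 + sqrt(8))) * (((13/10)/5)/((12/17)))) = -26533/7576800 + 2041 * sqrt(2)/631400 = 0.00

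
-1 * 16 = -16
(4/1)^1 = 4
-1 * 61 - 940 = -1001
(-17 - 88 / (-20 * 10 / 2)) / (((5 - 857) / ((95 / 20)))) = 7657 / 85200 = 0.09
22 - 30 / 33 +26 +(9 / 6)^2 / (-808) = 1674077 / 35552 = 47.09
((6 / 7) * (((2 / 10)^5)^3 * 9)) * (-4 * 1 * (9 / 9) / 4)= -54 / 213623046875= -0.00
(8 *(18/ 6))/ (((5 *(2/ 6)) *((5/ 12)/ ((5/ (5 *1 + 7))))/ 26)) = 1872/ 5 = 374.40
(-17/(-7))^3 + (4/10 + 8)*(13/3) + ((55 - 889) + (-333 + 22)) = -1876684/1715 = -1094.28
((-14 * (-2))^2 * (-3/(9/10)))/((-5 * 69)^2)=-0.02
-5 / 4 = -1.25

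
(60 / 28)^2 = 225 / 49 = 4.59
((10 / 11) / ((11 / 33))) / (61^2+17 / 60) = 1800 / 2456047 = 0.00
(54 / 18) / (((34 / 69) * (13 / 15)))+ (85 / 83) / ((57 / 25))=15629005 / 2091102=7.47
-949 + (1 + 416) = -532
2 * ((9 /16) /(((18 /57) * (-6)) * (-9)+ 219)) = 57 /11960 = 0.00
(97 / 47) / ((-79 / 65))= -6305 / 3713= -1.70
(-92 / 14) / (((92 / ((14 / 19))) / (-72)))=72 / 19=3.79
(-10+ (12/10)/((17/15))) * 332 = -50464/17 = -2968.47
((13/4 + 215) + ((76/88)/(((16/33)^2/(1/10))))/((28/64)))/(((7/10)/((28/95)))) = 490761/5320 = 92.25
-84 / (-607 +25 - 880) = 42 / 731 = 0.06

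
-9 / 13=-0.69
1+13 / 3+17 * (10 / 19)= 814 / 57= 14.28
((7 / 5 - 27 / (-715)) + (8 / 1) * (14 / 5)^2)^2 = 52607844496 / 12780625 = 4116.22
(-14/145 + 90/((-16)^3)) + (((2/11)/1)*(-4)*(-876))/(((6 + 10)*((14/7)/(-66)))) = -390240637/296960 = -1314.12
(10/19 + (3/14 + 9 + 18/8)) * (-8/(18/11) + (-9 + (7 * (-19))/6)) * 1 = -4139971/9576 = -432.33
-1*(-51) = 51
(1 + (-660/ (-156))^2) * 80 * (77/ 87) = 1338.17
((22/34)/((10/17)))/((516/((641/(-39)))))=-7051/201240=-0.04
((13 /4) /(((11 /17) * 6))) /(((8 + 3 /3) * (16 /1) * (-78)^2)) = 17 /17791488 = 0.00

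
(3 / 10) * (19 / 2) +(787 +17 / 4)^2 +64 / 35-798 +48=70037099 / 112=625331.24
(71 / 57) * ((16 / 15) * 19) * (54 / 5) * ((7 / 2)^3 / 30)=389.65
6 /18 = 1 /3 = 0.33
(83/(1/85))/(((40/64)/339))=3826632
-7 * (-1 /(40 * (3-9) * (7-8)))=7 /240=0.03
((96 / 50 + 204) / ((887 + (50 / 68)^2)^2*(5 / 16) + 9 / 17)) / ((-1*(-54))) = 6115073536 / 394752040469775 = 0.00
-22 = -22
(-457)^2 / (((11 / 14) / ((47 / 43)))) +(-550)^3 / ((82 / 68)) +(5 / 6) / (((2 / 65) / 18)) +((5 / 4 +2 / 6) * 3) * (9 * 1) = -10679992554159 / 77572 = -137678447.82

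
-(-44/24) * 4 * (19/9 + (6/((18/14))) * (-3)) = -2354/27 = -87.19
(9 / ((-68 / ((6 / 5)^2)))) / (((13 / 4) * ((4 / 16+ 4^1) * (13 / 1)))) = -1296 / 1221025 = -0.00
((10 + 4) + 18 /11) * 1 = 172 /11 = 15.64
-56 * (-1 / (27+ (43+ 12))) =28 / 41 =0.68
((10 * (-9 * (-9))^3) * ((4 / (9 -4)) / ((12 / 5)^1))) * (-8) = -14171760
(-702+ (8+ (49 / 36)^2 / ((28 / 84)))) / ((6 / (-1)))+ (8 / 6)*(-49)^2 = 8595263 / 2592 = 3316.07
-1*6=-6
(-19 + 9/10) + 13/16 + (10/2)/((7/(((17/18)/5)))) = -86449/5040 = -17.15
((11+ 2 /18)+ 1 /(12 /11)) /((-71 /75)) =-10825 /852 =-12.71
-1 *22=-22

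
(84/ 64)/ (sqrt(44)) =21 * sqrt(11)/ 352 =0.20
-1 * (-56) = 56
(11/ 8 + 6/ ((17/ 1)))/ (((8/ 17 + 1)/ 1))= 47/ 40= 1.18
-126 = -126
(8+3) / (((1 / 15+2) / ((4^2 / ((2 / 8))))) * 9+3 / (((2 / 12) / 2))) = 3520 / 11613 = 0.30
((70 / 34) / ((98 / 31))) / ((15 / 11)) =341 / 714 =0.48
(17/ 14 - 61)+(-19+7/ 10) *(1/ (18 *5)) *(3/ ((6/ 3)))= -84127/ 1400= -60.09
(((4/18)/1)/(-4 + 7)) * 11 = 22/27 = 0.81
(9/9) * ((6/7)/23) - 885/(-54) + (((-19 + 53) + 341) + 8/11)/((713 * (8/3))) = 16.62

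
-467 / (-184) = 467 / 184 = 2.54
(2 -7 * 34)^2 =55696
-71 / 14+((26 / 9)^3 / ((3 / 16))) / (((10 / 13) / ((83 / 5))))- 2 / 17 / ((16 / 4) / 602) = 35812022441 / 13012650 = 2752.09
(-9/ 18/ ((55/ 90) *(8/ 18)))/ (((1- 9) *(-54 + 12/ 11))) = -0.00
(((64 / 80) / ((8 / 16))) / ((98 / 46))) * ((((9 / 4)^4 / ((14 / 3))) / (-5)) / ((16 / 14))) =-452709 / 627200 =-0.72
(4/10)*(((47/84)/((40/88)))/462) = 47/44100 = 0.00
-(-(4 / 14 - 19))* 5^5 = -409375 / 7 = -58482.14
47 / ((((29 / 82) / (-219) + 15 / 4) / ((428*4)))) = 2889945024 / 134627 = 21466.31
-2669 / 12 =-222.42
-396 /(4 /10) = -990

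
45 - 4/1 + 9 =50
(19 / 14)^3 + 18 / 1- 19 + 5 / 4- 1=1.75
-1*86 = -86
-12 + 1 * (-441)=-453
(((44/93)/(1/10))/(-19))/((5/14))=-1232/1767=-0.70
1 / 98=0.01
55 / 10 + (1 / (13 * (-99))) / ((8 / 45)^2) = 50111 / 9152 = 5.48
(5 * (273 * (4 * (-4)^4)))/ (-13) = -107520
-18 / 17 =-1.06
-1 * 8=-8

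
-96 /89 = -1.08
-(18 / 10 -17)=76 / 5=15.20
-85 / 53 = -1.60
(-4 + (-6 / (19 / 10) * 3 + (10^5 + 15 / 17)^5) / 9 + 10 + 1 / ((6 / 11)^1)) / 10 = 111116013158401378432479.10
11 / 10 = 1.10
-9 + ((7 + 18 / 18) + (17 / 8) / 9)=-55 / 72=-0.76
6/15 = 2/5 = 0.40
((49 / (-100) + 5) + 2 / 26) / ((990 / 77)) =41741 / 117000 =0.36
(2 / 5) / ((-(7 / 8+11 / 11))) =-16 / 75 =-0.21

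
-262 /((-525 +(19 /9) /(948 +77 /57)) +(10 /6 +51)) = 21266409 /38338880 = 0.55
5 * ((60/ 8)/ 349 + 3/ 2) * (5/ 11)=13275/ 3839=3.46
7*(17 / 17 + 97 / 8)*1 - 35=455 / 8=56.88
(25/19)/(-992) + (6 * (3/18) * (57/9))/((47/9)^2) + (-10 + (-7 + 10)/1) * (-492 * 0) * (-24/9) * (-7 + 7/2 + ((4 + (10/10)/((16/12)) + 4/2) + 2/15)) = 9613799/41635232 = 0.23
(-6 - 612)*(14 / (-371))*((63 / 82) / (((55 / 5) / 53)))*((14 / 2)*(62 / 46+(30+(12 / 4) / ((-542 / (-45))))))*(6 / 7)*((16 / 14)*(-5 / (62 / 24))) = -76945152960 / 2125453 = -36201.77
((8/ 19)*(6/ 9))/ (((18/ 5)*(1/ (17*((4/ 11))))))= 2720/ 5643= 0.48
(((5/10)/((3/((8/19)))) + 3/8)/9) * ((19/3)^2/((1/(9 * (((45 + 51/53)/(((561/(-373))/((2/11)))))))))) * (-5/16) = 1460240915/47097072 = 31.00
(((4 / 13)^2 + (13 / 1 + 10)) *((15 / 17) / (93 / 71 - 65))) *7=-4156695 / 1855958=-2.24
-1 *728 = -728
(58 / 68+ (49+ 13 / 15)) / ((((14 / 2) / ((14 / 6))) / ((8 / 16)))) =25867 / 3060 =8.45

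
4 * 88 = 352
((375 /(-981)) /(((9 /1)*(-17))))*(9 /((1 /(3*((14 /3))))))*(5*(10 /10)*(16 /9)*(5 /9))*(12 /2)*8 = 11200000 /150093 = 74.62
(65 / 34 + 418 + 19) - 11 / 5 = 74241 / 170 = 436.71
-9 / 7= -1.29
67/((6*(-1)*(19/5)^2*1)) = -1675/2166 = -0.77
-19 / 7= -2.71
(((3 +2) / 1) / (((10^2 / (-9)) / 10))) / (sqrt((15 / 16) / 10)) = -6 * sqrt(6) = -14.70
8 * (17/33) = 4.12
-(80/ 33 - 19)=547/ 33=16.58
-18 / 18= -1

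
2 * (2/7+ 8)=116/7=16.57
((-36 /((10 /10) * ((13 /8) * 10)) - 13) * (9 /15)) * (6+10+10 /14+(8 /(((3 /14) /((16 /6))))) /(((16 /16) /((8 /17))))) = -67328153 /116025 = -580.29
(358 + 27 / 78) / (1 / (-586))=-2729881 / 13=-209990.85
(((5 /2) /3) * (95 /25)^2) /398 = 361 /11940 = 0.03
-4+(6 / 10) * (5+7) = 3.20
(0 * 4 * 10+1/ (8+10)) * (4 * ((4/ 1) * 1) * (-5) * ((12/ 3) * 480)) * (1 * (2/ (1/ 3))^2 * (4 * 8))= -9830400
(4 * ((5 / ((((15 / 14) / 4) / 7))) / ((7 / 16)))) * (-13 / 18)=-23296 / 27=-862.81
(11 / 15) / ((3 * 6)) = 11 / 270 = 0.04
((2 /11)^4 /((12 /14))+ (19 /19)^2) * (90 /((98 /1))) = 659685 /717409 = 0.92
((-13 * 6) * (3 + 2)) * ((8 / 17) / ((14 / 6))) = -9360 / 119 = -78.66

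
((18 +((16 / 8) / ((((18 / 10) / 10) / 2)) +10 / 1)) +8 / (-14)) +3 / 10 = 31469 / 630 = 49.95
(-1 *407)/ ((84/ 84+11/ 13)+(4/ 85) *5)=-89947/ 460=-195.54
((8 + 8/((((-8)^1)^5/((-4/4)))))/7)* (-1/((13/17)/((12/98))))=-1671219/9132032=-0.18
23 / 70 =0.33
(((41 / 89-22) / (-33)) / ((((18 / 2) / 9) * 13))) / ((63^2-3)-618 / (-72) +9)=7668 / 608388781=0.00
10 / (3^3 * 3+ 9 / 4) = 40 / 333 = 0.12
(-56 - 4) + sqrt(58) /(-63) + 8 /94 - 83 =-6717 /47 - sqrt(58) /63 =-143.04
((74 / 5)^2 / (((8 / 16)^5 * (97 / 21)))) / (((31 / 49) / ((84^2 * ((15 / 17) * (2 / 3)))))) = 2544587329536 / 255595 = 9955544.24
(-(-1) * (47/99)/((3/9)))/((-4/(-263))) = 93.64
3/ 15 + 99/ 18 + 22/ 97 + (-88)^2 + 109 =7623159/ 970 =7858.93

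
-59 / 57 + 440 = 25021 / 57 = 438.96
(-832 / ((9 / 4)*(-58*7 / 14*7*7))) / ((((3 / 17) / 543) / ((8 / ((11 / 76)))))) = 6226075648 / 140679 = 44257.32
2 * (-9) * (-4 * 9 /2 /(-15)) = -108 /5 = -21.60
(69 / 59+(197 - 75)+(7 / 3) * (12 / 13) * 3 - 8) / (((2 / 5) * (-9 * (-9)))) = 155485 / 41418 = 3.75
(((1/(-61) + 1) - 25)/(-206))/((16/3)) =4395/201056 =0.02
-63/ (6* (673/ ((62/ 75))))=-0.01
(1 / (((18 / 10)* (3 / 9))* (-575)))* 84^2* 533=-1253616 / 115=-10901.01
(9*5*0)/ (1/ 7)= 0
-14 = -14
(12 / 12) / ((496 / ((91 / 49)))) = 13 / 3472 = 0.00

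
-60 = -60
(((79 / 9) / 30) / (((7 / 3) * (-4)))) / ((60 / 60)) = -79 / 2520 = -0.03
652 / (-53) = -652 / 53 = -12.30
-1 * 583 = -583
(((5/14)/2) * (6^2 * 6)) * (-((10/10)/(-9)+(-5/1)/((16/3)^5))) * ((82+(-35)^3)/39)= -226698271115/47710208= -4751.57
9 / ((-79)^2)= 9 / 6241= 0.00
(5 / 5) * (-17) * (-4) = 68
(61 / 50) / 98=61 / 4900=0.01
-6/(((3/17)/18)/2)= -1224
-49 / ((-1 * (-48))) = -49 / 48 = -1.02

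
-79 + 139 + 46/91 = 5506/91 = 60.51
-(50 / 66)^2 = -625 / 1089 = -0.57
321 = 321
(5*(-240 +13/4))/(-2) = 4735/8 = 591.88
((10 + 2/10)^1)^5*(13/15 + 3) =6670488186/15625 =426911.24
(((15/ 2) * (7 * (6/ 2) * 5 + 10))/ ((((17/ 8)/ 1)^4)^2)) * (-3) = -43411046400/ 6975757441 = -6.22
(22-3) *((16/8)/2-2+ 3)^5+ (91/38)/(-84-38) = 2818597/4636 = 607.98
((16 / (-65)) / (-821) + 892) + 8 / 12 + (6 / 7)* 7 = 143872088 / 160095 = 898.67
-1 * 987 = -987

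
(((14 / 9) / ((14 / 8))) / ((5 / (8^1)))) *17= 1088 / 45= 24.18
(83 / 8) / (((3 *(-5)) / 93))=-2573 / 40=-64.32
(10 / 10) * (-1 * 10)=-10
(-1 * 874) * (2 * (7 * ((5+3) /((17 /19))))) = -1859872 /17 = -109404.24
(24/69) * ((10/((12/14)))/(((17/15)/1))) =1400/391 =3.58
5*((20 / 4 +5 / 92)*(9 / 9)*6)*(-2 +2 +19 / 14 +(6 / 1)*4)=2476125 / 644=3844.91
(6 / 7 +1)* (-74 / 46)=-481 / 161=-2.99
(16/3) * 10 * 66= 3520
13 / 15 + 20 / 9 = 139 / 45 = 3.09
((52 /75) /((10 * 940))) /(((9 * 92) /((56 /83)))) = 91 /1514075625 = 0.00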